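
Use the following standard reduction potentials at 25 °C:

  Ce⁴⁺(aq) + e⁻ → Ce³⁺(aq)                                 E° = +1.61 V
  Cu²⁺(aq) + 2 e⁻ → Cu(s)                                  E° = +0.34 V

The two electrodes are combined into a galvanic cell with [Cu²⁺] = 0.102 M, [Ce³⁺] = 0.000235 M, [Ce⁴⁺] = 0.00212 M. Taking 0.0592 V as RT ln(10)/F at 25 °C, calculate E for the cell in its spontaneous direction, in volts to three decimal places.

Ce⁴⁺/Ce³⁺ is the cathode (higher E°), Cu²⁺/Cu the anode: E°cell = +1.61 − (+0.34) = +1.27 V, n = 2.
Overall: 2 Ce⁴⁺(aq) + Cu(s) → 2 Ce³⁺(aq) + Cu²⁺(aq)
Q = [Ce³⁺]^2·[Cu²⁺] / ([Ce⁴⁺]^2); log Q = -2.902.
E = E° − (0.0592/n) log Q = +1.27 − (0.0592/2)(-2.902) = +1.356 V.

+1.356 V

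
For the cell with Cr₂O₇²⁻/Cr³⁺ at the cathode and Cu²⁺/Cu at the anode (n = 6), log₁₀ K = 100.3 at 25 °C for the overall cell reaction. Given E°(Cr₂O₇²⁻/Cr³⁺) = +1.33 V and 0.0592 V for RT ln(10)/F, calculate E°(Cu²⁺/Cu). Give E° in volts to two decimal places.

+0.34 V

E°cell = (0.0592/n)·log K = (0.0592/6)(100.3) = +0.990 V.
Since Cr₂O₇²⁻/Cr³⁺ is the cathode and Cu²⁺/Cu the anode, E°cell = E°(Cr₂O₇²⁻/Cr³⁺) − E°(Cu²⁺/Cu).
So E°(Cu²⁺/Cu) = E°(Cr₂O₇²⁻/Cr³⁺) − E°cell = (+1.33) − (+0.990) = +0.34 V.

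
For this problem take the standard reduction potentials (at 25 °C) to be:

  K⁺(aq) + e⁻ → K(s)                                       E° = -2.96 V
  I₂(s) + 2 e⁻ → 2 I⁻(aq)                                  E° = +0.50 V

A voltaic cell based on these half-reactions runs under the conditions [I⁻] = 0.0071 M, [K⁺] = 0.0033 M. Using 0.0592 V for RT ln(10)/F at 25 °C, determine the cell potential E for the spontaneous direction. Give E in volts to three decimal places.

I₂/I⁻ is the cathode (higher E°), K⁺/K the anode: E°cell = +0.50 − (-2.96) = +3.46 V, n = 2.
Overall: I₂(s) + 2 K(s) → 2 I⁻(aq) + 2 K⁺(aq)
Q = [I⁻]^2·[K⁺]^2; log Q = -9.260.
E = E° − (0.0592/n) log Q = +3.46 − (0.0592/2)(-9.260) = +3.734 V.

+3.734 V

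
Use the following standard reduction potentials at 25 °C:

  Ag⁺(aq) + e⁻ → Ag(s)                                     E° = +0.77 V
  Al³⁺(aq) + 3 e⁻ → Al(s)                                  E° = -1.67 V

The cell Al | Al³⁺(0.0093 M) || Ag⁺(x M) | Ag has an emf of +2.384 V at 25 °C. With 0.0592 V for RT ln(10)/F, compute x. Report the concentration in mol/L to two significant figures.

Ag⁺/Ag is the cathode, Al³⁺/Al the anode: E°cell = +2.44 V, n = 3.
Overall reaction: 3 Ag⁺(aq) + Al(s) → 3 Ag(s) + Al³⁺(aq); Q = [Al³⁺]^1/[Ag⁺]^3.
From E = E° − (0.0592/n) log Q: log Q = (E° − E)·n/0.0592 = (+2.44 − (+2.384))·3/0.0592 = 2.8378.
So 3·log[Ag⁺] = 1·log(0.0093) − log Q = -2.0315 − (2.8378) = -4.8693; log[Ag⁺] = -4.8693 / 3 = -1.6231; [Ag⁺] = 10^(-1.6231) ≈ 0.024 M.

0.024 M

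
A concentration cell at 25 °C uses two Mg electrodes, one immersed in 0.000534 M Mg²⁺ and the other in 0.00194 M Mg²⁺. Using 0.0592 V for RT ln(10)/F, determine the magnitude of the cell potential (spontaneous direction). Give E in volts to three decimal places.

+0.017 V

For a concentration cell E°cell = 0. The 0.00194 M side is the cathode (reduction is favoured where [Mg²⁺] is higher).
With n = 2, E = −(0.0592/2) log([Mg²⁺]ₐₙ/[Mg²⁺]꜀ₐₜ) = −(0.0592/2) log(0.000534/0.00194) = −(0.0592/2)(-0.560) = +0.017 V.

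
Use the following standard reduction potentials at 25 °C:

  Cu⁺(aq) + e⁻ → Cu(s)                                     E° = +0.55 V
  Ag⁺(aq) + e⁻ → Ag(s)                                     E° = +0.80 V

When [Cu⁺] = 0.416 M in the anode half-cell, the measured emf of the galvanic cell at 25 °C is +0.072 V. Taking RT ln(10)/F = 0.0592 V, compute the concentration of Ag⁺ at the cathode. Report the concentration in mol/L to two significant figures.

Ag⁺/Ag is the cathode, Cu⁺/Cu the anode: E°cell = +0.25 V, n = 1.
Overall reaction: Ag⁺(aq) + Cu(s) → Ag(s) + Cu⁺(aq); Q = [Cu⁺]^1/[Ag⁺]^1.
From E = E° − (0.0592/n) log Q: log Q = (E° − E)·n/0.0592 = (+0.25 − (+0.072))·1/0.0592 = 3.0068.
So 1·log[Ag⁺] = 1·log(0.416) − log Q = -0.3809 − (3.0068) = -3.3877; [Ag⁺] = 10^(-3.3877) ≈ 0.00041 M.

0.00041 M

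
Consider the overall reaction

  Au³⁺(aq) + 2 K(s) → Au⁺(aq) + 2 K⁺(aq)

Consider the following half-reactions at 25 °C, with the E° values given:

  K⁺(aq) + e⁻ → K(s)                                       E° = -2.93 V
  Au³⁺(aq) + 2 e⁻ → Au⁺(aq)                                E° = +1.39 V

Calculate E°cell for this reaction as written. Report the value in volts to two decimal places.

The Au³⁺/Au⁺ couple has the higher reduction potential, so it is the cathode; K⁺/K is oxidised at the anode.
E°cell = E°(cathode) − E°(anode) = (+1.39) − (-2.93) = +4.32 V.

+4.32 V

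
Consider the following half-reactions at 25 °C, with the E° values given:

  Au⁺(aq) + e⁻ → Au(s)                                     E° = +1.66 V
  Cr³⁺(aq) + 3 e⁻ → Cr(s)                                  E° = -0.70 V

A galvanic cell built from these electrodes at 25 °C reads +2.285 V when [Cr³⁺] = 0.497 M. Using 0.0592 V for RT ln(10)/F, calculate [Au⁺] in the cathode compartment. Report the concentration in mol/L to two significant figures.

Au⁺/Au is the cathode, Cr³⁺/Cr the anode: E°cell = +2.36 V, n = 3.
Overall reaction: 3 Au⁺(aq) + Cr(s) → 3 Au(s) + Cr³⁺(aq); Q = [Cr³⁺]^1/[Au⁺]^3.
From E = E° − (0.0592/n) log Q: log Q = (E° − E)·n/0.0592 = (+2.36 − (+2.285))·3/0.0592 = 3.8007.
So 3·log[Au⁺] = 1·log(0.497) − log Q = -0.3036 − (3.8007) = -4.1043; log[Au⁺] = -4.1043 / 3 = -1.3681; [Au⁺] = 10^(-1.3681) ≈ 0.043 M.

0.043 M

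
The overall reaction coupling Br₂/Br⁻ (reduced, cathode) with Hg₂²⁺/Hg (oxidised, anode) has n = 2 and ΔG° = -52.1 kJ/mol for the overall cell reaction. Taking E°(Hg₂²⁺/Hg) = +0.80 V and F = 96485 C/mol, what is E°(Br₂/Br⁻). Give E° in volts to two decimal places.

+1.07 V

E°cell = −ΔG°/(nF) = −(-52.1×10³)/((2)(96485)) = +0.270 V.
Since Br₂/Br⁻ is the cathode and Hg₂²⁺/Hg the anode, E°cell = E°(Br₂/Br⁻) − E°(Hg₂²⁺/Hg).
So E°(Br₂/Br⁻) = E°cell + E°(Hg₂²⁺/Hg) = +0.270 + (+0.80) = +1.07 V.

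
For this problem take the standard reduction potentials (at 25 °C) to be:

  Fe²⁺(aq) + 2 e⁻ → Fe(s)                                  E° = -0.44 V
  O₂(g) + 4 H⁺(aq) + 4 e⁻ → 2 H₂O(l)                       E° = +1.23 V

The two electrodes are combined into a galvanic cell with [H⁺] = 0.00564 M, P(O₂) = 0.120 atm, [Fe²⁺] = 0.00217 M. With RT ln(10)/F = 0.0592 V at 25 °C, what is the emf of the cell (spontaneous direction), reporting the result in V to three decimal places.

O₂/H₂O is the cathode (higher E°), Fe²⁺/Fe the anode: E°cell = +1.23 − (-0.44) = +1.67 V, n = 4.
Overall: O₂(g) + 4 H⁺(aq) + 2 Fe(s) → 2 H₂O(l) + 2 Fe²⁺(aq)
Q = [Fe²⁺]^2 / (P(O₂)·[H⁺]^4); log Q = 4.589.
E = E° − (0.0592/n) log Q = +1.67 − (0.0592/4)(4.589) = +1.602 V.

+1.602 V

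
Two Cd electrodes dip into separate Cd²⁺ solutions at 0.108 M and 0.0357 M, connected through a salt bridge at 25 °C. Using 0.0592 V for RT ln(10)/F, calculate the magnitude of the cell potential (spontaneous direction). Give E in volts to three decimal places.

For a concentration cell E°cell = 0. The 0.108 M side is the cathode (reduction is favoured where [Cd²⁺] is higher).
With n = 2, E = −(0.0592/2) log([Cd²⁺]ₐₙ/[Cd²⁺]꜀ₐₜ) = −(0.0592/2) log(0.0357/0.108) = −(0.0592/2)(-0.481) = +0.014 V.

+0.014 V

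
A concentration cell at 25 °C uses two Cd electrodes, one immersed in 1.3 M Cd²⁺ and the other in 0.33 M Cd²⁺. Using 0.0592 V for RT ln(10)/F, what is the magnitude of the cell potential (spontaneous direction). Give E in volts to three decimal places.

For a concentration cell E°cell = 0. The 1.3 M side is the cathode (reduction is favoured where [Cd²⁺] is higher).
With n = 2, E = −(0.0592/2) log([Cd²⁺]ₐₙ/[Cd²⁺]꜀ₐₜ) = −(0.0592/2) log(0.33/1.3) = −(0.0592/2)(-0.595) = +0.018 V.

+0.018 V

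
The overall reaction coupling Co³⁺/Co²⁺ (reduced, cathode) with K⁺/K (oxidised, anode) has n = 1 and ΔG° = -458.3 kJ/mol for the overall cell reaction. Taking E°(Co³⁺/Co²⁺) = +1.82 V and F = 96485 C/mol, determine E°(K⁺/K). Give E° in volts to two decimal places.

E°cell = −ΔG°/(nF) = −(-458.3×10³)/((1)(96485)) = +4.750 V.
Since Co³⁺/Co²⁺ is the cathode and K⁺/K the anode, E°cell = E°(Co³⁺/Co²⁺) − E°(K⁺/K).
So E°(K⁺/K) = E°(Co³⁺/Co²⁺) − E°cell = (+1.82) − (+4.750) = -2.93 V.

-2.93 V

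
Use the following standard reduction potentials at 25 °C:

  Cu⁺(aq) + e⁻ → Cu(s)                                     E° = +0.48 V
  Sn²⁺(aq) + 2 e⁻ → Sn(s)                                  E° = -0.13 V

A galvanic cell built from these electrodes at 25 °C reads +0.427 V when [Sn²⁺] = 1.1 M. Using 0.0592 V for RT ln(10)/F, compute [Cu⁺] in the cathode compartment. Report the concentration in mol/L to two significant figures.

Cu⁺/Cu is the cathode, Sn²⁺/Sn the anode: E°cell = +0.61 V, n = 2.
Overall reaction: 2 Cu⁺(aq) + Sn(s) → 2 Cu(s) + Sn²⁺(aq); Q = [Sn²⁺]^1/[Cu⁺]^2.
From E = E° − (0.0592/n) log Q: log Q = (E° − E)·n/0.0592 = (+0.61 − (+0.427))·2/0.0592 = 6.1824.
So 2·log[Cu⁺] = 1·log(1.1) − log Q = 0.0414 − (6.1824) = -6.1410; log[Cu⁺] = -6.1410 / 2 = -3.0705; [Cu⁺] = 10^(-3.0705) ≈ 0.00085 M.

0.00085 M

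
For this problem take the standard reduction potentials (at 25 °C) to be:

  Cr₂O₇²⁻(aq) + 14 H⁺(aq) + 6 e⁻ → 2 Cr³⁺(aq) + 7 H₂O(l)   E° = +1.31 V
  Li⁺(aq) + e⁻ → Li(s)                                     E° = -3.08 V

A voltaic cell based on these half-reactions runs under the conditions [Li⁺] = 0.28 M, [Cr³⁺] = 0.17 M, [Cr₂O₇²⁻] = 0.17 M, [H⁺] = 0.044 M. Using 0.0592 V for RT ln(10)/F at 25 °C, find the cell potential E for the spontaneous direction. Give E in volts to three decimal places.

Cr₂O₇²⁻/Cr³⁺ is the cathode (higher E°), Li⁺/Li the anode: E°cell = +1.31 − (-3.08) = +4.39 V, n = 6.
Overall: Cr₂O₇²⁻(aq) + 14 H⁺(aq) + 6 Li(s) → 2 Cr³⁺(aq) + 7 H₂O(l) + 6 Li⁺(aq)
Q = [Cr³⁺]^2·[Li⁺]^6 / ([Cr₂O₇²⁻]·[H⁺]^14); log Q = 14.905.
E = E° − (0.0592/n) log Q = +4.39 − (0.0592/6)(14.905) = +4.243 V.

+4.243 V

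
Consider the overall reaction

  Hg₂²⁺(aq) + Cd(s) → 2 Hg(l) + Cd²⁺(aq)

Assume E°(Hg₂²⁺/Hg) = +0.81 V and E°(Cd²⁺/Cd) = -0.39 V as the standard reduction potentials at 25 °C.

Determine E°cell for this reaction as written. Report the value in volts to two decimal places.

The Hg₂²⁺/Hg couple has the higher reduction potential, so it is the cathode; Cd²⁺/Cd is oxidised at the anode.
E°cell = E°(cathode) − E°(anode) = (+0.81) − (-0.39) = +1.20 V.

+1.20 V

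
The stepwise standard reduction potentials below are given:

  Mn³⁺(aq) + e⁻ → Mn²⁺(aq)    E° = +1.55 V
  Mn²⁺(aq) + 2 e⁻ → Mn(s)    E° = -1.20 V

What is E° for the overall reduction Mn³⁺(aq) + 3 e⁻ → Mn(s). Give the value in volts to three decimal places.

Adding the free-energy changes (−nFE°) of the two steps gives −n₃FE°₃ = −n₁FE°₁ − n₂FE°₂.
E°₃ = (1×+1.55 + 2×-1.20) / 3 = (-0.850) / 3 = -0.283 V.

-0.283 V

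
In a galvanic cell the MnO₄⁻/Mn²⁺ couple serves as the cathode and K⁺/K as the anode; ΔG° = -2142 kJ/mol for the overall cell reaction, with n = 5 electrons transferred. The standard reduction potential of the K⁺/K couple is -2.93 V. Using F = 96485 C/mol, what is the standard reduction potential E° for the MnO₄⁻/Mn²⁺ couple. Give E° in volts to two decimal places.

+1.51 V

E°cell = −ΔG°/(nF) = −(-2142×10³)/((5)(96485)) = +4.440 V.
Since MnO₄⁻/Mn²⁺ is the cathode and K⁺/K the anode, E°cell = E°(MnO₄⁻/Mn²⁺) − E°(K⁺/K).
So E°(MnO₄⁻/Mn²⁺) = E°cell + E°(K⁺/K) = +4.440 + (-2.93) = +1.51 V.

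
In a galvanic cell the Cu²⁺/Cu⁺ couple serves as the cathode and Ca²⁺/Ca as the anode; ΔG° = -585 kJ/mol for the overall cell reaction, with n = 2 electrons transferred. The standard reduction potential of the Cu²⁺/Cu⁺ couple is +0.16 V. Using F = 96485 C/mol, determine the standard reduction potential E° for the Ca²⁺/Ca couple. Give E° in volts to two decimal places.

E°cell = −ΔG°/(nF) = −(-585×10³)/((2)(96485)) = +3.032 V.
Since Cu²⁺/Cu⁺ is the cathode and Ca²⁺/Ca the anode, E°cell = E°(Cu²⁺/Cu⁺) − E°(Ca²⁺/Ca).
So E°(Ca²⁺/Ca) = E°(Cu²⁺/Cu⁺) − E°cell = (+0.16) − (+3.032) = -2.87 V.

-2.87 V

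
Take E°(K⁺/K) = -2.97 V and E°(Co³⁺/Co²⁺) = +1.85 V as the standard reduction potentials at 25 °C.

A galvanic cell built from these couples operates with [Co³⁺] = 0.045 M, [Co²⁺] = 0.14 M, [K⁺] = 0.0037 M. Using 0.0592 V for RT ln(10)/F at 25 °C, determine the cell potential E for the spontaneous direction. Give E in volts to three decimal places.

+4.935 V

Co³⁺/Co²⁺ is the cathode (higher E°), K⁺/K the anode: E°cell = +1.85 − (-2.97) = +4.82 V, n = 1.
Overall: Co³⁺(aq) + K(s) → Co²⁺(aq) + K⁺(aq)
Q = [Co²⁺]·[K⁺] / ([Co³⁺]); log Q = -1.939.
E = E° − (0.0592/n) log Q = +4.82 − (0.0592/1)(-1.939) = +4.935 V.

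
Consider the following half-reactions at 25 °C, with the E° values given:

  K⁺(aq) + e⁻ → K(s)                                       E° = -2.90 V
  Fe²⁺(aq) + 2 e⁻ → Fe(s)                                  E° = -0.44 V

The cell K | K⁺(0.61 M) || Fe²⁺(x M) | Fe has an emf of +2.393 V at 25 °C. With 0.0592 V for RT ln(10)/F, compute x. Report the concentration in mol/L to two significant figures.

Fe²⁺/Fe is the cathode, K⁺/K the anode: E°cell = +2.46 V, n = 2.
Overall reaction: Fe²⁺(aq) + 2 K(s) → Fe(s) + 2 K⁺(aq); Q = [K⁺]^2/[Fe²⁺]^1.
From E = E° − (0.0592/n) log Q: log Q = (E° − E)·n/0.0592 = (+2.46 − (+2.393))·2/0.0592 = 2.2635.
So 1·log[Fe²⁺] = 2·log(0.61) − log Q = -0.4293 − (2.2635) = -2.6928; [Fe²⁺] = 10^(-2.6928) ≈ 0.0020 M.

0.0020 M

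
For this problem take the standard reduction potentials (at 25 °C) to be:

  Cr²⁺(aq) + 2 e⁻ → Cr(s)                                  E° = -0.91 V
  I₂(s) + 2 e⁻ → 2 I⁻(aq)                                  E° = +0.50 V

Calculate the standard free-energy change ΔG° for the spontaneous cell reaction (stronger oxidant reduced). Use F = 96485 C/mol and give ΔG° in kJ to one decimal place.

I₂/I⁻ (E° = +0.50 V) is the cathode; Cr²⁺/Cr (E° = -0.91 V) is the anode, so E°cell = +1.41 V.
Balancing electrons gives n = 2 (lcm of 2 and 2).
ΔG° = −nFE° = −(2)(96485)(+1.41) = -272,088 J = -272.1 kJ.

-272.1 kJ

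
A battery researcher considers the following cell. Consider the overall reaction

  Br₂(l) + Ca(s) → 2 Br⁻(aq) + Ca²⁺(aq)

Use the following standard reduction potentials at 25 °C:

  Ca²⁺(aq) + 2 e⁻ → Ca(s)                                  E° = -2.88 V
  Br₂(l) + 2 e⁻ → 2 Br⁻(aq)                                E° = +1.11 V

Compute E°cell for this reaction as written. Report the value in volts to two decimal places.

+3.99 V

The Br₂/Br⁻ couple has the higher reduction potential, so it is the cathode; Ca²⁺/Ca is oxidised at the anode.
E°cell = E°(cathode) − E°(anode) = (+1.11) − (-2.88) = +3.99 V.
Since E°cell > 0, the reaction is spontaneous under standard conditions.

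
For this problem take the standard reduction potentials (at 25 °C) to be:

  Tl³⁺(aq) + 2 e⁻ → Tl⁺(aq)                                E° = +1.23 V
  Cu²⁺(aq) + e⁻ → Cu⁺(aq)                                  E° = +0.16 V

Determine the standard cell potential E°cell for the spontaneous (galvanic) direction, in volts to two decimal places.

The Tl³⁺/Tl⁺ couple has the higher reduction potential, so it is the cathode; Cu²⁺/Cu⁺ is oxidised at the anode.
E°cell = E°(cathode) − E°(anode) = (+1.23) − (+0.16) = +1.07 V.

+1.07 V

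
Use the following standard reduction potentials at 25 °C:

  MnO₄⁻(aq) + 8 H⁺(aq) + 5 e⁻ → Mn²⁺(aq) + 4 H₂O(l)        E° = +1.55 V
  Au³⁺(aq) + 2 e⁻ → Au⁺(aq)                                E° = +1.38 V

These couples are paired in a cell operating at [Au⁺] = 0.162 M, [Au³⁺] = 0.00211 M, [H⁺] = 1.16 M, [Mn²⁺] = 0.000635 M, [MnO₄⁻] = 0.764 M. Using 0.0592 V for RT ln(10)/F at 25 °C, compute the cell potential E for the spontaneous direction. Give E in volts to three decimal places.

+0.268 V

MnO₄⁻/Mn²⁺ is the cathode (higher E°), Au³⁺/Au⁺ the anode: E°cell = +1.55 − (+1.38) = +0.17 V, n = 10.
Overall: 2 MnO₄⁻(aq) + 16 H⁺(aq) + 5 Au⁺(aq) → 2 Mn²⁺(aq) + 8 H₂O(l) + 5 Au³⁺(aq)
Q = [Mn²⁺]^2·[Au³⁺]^5 / ([MnO₄⁻]^2·[H⁺]^16·[Au⁺]^5); log Q = -16.618.
E = E° − (0.0592/n) log Q = +0.17 − (0.0592/10)(-16.618) = +0.268 V.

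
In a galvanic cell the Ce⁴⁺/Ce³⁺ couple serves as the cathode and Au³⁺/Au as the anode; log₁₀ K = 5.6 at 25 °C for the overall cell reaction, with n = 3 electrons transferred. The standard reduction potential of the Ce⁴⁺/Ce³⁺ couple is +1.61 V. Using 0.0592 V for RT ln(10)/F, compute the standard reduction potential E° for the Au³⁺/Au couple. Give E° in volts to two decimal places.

E°cell = (0.0592/n)·log K = (0.0592/3)(5.6) = +0.111 V.
Since Ce⁴⁺/Ce³⁺ is the cathode and Au³⁺/Au the anode, E°cell = E°(Ce⁴⁺/Ce³⁺) − E°(Au³⁺/Au).
So E°(Au³⁺/Au) = E°(Ce⁴⁺/Ce³⁺) − E°cell = (+1.61) − (+0.111) = +1.50 V.

+1.50 V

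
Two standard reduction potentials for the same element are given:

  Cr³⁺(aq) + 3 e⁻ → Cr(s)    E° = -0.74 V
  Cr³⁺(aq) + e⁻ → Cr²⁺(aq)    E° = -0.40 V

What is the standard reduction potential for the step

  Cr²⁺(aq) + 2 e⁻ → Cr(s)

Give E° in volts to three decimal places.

Sequential free energies add, so n₃E°₃ = n₁E°₁ + n₂E°₂.
With n₃ = 3, and the known step contributing 1×(-0.40) V, the unknown satisfies 2·E° = 3×(-0.74) − 1×(-0.40) = -1.820.
E° = -1.820 / 2 = -0.910 V.

-0.910 V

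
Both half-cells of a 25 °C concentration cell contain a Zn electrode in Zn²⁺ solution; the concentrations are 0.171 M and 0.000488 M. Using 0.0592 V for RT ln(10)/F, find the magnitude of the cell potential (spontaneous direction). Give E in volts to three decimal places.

+0.075 V

For a concentration cell E°cell = 0. The 0.171 M side is the cathode (reduction is favoured where [Zn²⁺] is higher).
With n = 2, E = −(0.0592/2) log([Zn²⁺]ₐₙ/[Zn²⁺]꜀ₐₜ) = −(0.0592/2) log(0.000488/0.171) = −(0.0592/2)(-2.545) = +0.075 V.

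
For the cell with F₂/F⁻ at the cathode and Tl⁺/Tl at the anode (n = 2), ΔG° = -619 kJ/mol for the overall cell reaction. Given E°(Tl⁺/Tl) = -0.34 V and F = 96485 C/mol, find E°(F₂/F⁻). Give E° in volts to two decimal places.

+2.87 V

E°cell = −ΔG°/(nF) = −(-619×10³)/((2)(96485)) = +3.208 V.
Since F₂/F⁻ is the cathode and Tl⁺/Tl the anode, E°cell = E°(F₂/F⁻) − E°(Tl⁺/Tl).
So E°(F₂/F⁻) = E°cell + E°(Tl⁺/Tl) = +3.208 + (-0.34) = +2.87 V.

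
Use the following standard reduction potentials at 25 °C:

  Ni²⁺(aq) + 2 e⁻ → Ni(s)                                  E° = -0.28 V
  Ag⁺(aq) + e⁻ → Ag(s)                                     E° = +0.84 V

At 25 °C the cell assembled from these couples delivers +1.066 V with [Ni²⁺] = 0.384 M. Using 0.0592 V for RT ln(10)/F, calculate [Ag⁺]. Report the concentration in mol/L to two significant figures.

0.076 M

Ag⁺/Ag is the cathode, Ni²⁺/Ni the anode: E°cell = +1.12 V, n = 2.
Overall reaction: 2 Ag⁺(aq) + Ni(s) → 2 Ag(s) + Ni²⁺(aq); Q = [Ni²⁺]^1/[Ag⁺]^2.
From E = E° − (0.0592/n) log Q: log Q = (E° − E)·n/0.0592 = (+1.12 − (+1.066))·2/0.0592 = 1.8243.
So 2·log[Ag⁺] = 1·log(0.384) − log Q = -0.4157 − (1.8243) = -2.2400; log[Ag⁺] = -2.2400 / 2 = -1.1200; [Ag⁺] = 10^(-1.1200) ≈ 0.076 M.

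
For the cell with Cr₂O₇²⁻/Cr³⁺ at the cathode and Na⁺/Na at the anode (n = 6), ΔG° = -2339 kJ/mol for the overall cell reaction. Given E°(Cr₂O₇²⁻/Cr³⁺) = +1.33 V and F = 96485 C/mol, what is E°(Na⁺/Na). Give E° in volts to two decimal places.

-2.71 V

E°cell = −ΔG°/(nF) = −(-2339×10³)/((6)(96485)) = +4.040 V.
Since Cr₂O₇²⁻/Cr³⁺ is the cathode and Na⁺/Na the anode, E°cell = E°(Cr₂O₇²⁻/Cr³⁺) − E°(Na⁺/Na).
So E°(Na⁺/Na) = E°(Cr₂O₇²⁻/Cr³⁺) − E°cell = (+1.33) − (+4.040) = -2.71 V.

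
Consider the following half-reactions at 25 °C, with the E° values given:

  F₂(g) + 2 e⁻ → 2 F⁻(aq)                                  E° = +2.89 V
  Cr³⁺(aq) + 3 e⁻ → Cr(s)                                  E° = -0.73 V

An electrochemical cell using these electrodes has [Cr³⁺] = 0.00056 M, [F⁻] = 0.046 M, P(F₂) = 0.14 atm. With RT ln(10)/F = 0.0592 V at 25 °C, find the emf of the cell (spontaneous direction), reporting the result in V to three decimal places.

F₂/F⁻ is the cathode (higher E°), Cr³⁺/Cr the anode: E°cell = +2.89 − (-0.73) = +3.62 V, n = 6.
Overall: 3 F₂(g) + 2 Cr(s) → 6 F⁻(aq) + 2 Cr³⁺(aq)
Q = [F⁻]^6·[Cr³⁺]^2 / (P(F₂)^3); log Q = -11.965.
E = E° − (0.0592/n) log Q = +3.62 − (0.0592/6)(-11.965) = +3.738 V.

+3.738 V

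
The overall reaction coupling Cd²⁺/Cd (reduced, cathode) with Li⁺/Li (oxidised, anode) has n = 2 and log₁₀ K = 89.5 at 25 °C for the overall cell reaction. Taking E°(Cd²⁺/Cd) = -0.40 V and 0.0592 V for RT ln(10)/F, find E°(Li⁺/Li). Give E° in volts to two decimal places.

E°cell = (0.0592/n)·log K = (0.0592/2)(89.5) = +2.649 V.
Since Cd²⁺/Cd is the cathode and Li⁺/Li the anode, E°cell = E°(Cd²⁺/Cd) − E°(Li⁺/Li).
So E°(Li⁺/Li) = E°(Cd²⁺/Cd) − E°cell = (-0.40) − (+2.649) = -3.05 V.

-3.05 V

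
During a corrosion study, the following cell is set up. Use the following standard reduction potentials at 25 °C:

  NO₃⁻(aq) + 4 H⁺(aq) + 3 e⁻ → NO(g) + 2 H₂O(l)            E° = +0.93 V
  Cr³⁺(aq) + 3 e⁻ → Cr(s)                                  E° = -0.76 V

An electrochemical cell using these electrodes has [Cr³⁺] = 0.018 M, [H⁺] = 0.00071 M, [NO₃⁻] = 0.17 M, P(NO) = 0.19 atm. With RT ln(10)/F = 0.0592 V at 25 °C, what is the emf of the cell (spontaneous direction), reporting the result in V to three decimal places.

+1.475 V

NO₃⁻/NO is the cathode (higher E°), Cr³⁺/Cr the anode: E°cell = +0.93 − (-0.76) = +1.69 V, n = 3.
Overall: NO₃⁻(aq) + 4 H⁺(aq) + Cr(s) → NO(g) + 2 H₂O(l) + Cr³⁺(aq)
Q = P(NO)·[Cr³⁺] / ([NO₃⁻]·[H⁺]^4); log Q = 10.899.
E = E° − (0.0592/n) log Q = +1.69 − (0.0592/3)(10.899) = +1.475 V.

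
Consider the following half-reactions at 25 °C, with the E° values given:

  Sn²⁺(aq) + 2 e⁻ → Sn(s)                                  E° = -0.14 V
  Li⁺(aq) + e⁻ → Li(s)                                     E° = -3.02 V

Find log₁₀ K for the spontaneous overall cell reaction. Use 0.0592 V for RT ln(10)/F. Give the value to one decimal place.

97.3

Cathode: Sn²⁺/Sn; anode: Li⁺/Li. E°cell = +2.88 V, n = 2.
log K = nE°cell / 0.0592 = (2)(+2.88) / 0.0592 = 97.3.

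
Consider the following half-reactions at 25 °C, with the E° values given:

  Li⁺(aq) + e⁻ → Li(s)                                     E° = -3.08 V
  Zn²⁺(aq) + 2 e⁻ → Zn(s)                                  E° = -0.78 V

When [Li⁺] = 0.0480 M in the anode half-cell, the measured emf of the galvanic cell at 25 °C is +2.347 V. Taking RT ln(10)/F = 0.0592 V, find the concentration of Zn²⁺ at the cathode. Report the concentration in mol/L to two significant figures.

0.089 M

Zn²⁺/Zn is the cathode, Li⁺/Li the anode: E°cell = +2.30 V, n = 2.
Overall reaction: Zn²⁺(aq) + 2 Li(s) → Zn(s) + 2 Li⁺(aq); Q = [Li⁺]^2/[Zn²⁺]^1.
From E = E° − (0.0592/n) log Q: log Q = (E° − E)·n/0.0592 = (+2.30 − (+2.347))·2/0.0592 = -1.5878.
So 1·log[Zn²⁺] = 2·log(0.048) − log Q = -2.6375 − (-1.5878) = -1.0497; [Zn²⁺] = 10^(-1.0497) ≈ 0.089 M.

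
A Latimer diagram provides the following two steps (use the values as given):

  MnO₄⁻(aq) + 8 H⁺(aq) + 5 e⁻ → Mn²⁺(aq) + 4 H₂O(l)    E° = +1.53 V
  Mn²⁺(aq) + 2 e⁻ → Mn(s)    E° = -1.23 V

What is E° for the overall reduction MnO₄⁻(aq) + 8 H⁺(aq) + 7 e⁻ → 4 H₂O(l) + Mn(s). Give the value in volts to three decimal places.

+0.741 V

Adding the free-energy changes (−nFE°) of the two steps gives −n₃FE°₃ = −n₁FE°₁ − n₂FE°₂.
E°₃ = (5×+1.53 + 2×-1.23) / 7 = (+5.190) / 7 = +0.741 V.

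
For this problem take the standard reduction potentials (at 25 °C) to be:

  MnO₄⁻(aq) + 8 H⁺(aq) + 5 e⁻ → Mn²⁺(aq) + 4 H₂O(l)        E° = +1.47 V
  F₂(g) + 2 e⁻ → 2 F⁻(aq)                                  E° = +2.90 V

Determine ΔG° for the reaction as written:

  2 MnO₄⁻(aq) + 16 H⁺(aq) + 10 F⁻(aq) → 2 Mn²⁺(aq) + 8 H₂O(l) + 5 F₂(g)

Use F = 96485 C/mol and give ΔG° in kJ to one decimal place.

+1379.7 kJ

As written, MnO₄⁻/Mn²⁺ is reduced (cathode) and F₂/F⁻ is oxidised (anode), so E°cell = (+1.47) − (+2.90) = -1.43 V.
Balancing electrons gives n = 10.
ΔG° = −nFE° = −(10)(96485)(-1.43) = 1,379,736 J = +1379.7 kJ.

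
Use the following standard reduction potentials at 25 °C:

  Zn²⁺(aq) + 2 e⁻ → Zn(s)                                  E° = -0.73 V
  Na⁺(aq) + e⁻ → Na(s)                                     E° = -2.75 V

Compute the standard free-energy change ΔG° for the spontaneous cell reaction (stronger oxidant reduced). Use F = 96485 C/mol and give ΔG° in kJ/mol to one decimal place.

-389.8 kJ/mol

Zn²⁺/Zn (E° = -0.73 V) is the cathode; Na⁺/Na (E° = -2.75 V) is the anode, so E°cell = +2.02 V.
Balancing electrons gives n = 2 (lcm of 2 and 1).
ΔG° = −nFE° = −(2)(96485)(+2.02) = -389,799 J = -389.8 kJ/mol.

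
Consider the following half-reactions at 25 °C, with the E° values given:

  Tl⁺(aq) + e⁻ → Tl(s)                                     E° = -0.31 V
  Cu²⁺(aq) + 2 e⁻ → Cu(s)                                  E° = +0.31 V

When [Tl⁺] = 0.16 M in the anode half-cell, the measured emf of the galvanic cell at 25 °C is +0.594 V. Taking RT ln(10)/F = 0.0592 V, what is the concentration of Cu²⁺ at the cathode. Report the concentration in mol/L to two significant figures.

Cu²⁺/Cu is the cathode, Tl⁺/Tl the anode: E°cell = +0.62 V, n = 2.
Overall reaction: Cu²⁺(aq) + 2 Tl(s) → Cu(s) + 2 Tl⁺(aq); Q = [Tl⁺]^2/[Cu²⁺]^1.
From E = E° − (0.0592/n) log Q: log Q = (E° − E)·n/0.0592 = (+0.62 − (+0.594))·2/0.0592 = 0.8784.
So 1·log[Cu²⁺] = 2·log(0.16) − log Q = -1.5918 − (0.8784) = -2.4702; [Cu²⁺] = 10^(-2.4702) ≈ 0.0034 M.

0.0034 M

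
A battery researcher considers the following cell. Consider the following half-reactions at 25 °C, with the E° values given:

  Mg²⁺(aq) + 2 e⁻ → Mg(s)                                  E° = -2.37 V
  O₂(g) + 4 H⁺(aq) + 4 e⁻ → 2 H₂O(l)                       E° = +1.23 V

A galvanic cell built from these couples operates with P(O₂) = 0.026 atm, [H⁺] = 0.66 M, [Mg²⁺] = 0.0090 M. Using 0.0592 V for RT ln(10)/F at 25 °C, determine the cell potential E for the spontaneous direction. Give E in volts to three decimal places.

+3.626 V

O₂/H₂O is the cathode (higher E°), Mg²⁺/Mg the anode: E°cell = +1.23 − (-2.37) = +3.60 V, n = 4.
Overall: O₂(g) + 4 H⁺(aq) + 2 Mg(s) → 2 H₂O(l) + 2 Mg²⁺(aq)
Q = [Mg²⁺]^2 / (P(O₂)·[H⁺]^4); log Q = -1.785.
E = E° − (0.0592/n) log Q = +3.60 − (0.0592/4)(-1.785) = +3.626 V.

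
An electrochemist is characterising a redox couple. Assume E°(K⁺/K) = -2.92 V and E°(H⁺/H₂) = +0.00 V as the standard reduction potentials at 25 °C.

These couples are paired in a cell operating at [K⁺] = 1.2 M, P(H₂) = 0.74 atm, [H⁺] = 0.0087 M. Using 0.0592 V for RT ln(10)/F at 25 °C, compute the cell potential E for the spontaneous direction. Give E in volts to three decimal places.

H⁺/H₂ is the cathode (higher E°), K⁺/K the anode: E°cell = +0.00 − (-2.92) = +2.92 V, n = 2.
Overall: 2 H⁺(aq) + 2 K(s) → H₂(g) + 2 K⁺(aq)
Q = P(H₂)·[K⁺]^2 / ([H⁺]^2); log Q = 4.149.
E = E° − (0.0592/n) log Q = +2.92 − (0.0592/2)(4.149) = +2.797 V.

+2.797 V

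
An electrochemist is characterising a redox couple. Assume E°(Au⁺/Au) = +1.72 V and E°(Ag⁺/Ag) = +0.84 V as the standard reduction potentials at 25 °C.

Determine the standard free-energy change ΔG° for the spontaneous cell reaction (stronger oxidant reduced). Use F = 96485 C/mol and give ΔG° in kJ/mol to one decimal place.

Au⁺/Au (E° = +1.72 V) is the cathode; Ag⁺/Ag (E° = +0.84 V) is the anode, so E°cell = +0.88 V.
Balancing electrons gives n = 1 (lcm of 1 and 1).
ΔG° = −nFE° = −(1)(96485)(+0.88) = -84,907 J = -84.9 kJ/mol.

-84.9 kJ/mol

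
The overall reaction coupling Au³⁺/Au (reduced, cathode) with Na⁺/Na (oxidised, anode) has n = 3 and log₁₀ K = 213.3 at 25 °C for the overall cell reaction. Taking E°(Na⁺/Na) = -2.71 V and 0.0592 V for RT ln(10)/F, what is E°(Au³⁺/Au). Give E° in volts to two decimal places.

E°cell = (0.0592/n)·log K = (0.0592/3)(213.3) = +4.209 V.
Since Au³⁺/Au is the cathode and Na⁺/Na the anode, E°cell = E°(Au³⁺/Au) − E°(Na⁺/Na).
So E°(Au³⁺/Au) = E°cell + E°(Na⁺/Na) = +4.209 + (-2.71) = +1.50 V.

+1.50 V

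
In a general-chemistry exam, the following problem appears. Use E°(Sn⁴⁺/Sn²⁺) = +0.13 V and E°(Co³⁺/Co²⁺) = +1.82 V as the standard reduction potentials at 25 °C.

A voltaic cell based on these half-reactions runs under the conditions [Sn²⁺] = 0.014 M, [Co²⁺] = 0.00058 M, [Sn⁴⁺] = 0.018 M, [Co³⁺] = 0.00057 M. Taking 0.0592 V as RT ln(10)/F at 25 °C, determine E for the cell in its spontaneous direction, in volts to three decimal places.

+1.686 V

Co³⁺/Co²⁺ is the cathode (higher E°), Sn⁴⁺/Sn²⁺ the anode: E°cell = +1.82 − (+0.13) = +1.69 V, n = 2.
Overall: 2 Co³⁺(aq) + Sn²⁺(aq) → 2 Co²⁺(aq) + Sn⁴⁺(aq)
Q = [Co²⁺]^2·[Sn⁴⁺] / ([Co³⁺]^2·[Sn²⁺]); log Q = 0.124.
E = E° − (0.0592/n) log Q = +1.69 − (0.0592/2)(0.124) = +1.686 V.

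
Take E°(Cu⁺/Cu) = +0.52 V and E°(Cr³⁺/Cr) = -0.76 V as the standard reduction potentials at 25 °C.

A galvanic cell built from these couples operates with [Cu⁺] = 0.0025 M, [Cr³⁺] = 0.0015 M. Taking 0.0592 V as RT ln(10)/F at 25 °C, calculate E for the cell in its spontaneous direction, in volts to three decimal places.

Cu⁺/Cu is the cathode (higher E°), Cr³⁺/Cr the anode: E°cell = +0.52 − (-0.76) = +1.28 V, n = 3.
Overall: 3 Cu⁺(aq) + Cr(s) → 3 Cu(s) + Cr³⁺(aq)
Q = [Cr³⁺] / ([Cu⁺]^3); log Q = 4.982.
E = E° − (0.0592/n) log Q = +1.28 − (0.0592/3)(4.982) = +1.182 V.

+1.182 V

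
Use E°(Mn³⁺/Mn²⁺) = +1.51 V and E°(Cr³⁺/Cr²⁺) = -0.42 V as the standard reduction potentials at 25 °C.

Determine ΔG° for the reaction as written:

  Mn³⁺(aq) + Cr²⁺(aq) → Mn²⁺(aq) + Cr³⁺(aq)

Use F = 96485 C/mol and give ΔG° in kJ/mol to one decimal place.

As written, Mn³⁺/Mn²⁺ is reduced (cathode) and Cr³⁺/Cr²⁺ is oxidised (anode), so E°cell = (+1.51) − (-0.42) = +1.93 V.
Balancing electrons gives n = 1.
ΔG° = −nFE° = −(1)(96485)(+1.93) = -186,216 J = -186.2 kJ/mol.

-186.2 kJ/mol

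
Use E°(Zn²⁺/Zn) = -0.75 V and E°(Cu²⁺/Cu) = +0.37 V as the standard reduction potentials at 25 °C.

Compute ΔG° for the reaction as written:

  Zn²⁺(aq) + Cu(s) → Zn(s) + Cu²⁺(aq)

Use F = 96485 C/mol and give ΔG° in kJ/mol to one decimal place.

+216.1 kJ/mol

As written, Zn²⁺/Zn is reduced (cathode) and Cu²⁺/Cu is oxidised (anode), so E°cell = (-0.75) − (+0.37) = -1.12 V.
Balancing electrons gives n = 2.
ΔG° = −nFE° = −(2)(96485)(-1.12) = 216,126 J = +216.1 kJ/mol.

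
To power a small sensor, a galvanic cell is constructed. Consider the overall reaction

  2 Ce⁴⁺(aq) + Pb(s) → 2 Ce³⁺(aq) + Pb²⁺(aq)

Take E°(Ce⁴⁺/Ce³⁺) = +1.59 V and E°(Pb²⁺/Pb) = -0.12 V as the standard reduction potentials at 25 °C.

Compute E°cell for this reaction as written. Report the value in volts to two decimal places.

The Ce⁴⁺/Ce³⁺ couple has the higher reduction potential, so it is the cathode; Pb²⁺/Pb is oxidised at the anode.
E°cell = E°(cathode) − E°(anode) = (+1.59) − (-0.12) = +1.71 V.

+1.71 V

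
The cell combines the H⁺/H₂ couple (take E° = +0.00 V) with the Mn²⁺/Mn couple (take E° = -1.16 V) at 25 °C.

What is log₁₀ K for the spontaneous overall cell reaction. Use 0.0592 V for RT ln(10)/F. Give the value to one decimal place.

39.2

Cathode: H⁺/H₂; anode: Mn²⁺/Mn. E°cell = +1.16 V, n = 2.
log K = nE°cell / 0.0592 = (2)(+1.16) / 0.0592 = 39.2.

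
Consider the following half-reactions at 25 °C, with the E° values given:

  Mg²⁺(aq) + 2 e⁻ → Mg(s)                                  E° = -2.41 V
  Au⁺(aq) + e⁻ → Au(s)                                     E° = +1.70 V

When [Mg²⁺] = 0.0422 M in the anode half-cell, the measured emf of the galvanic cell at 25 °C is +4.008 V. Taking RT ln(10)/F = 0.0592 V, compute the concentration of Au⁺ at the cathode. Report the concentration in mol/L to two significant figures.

0.0039 M

Au⁺/Au is the cathode, Mg²⁺/Mg the anode: E°cell = +4.11 V, n = 2.
Overall reaction: 2 Au⁺(aq) + Mg(s) → 2 Au(s) + Mg²⁺(aq); Q = [Mg²⁺]^1/[Au⁺]^2.
From E = E° − (0.0592/n) log Q: log Q = (E° − E)·n/0.0592 = (+4.11 − (+4.008))·2/0.0592 = 3.4459.
So 2·log[Au⁺] = 1·log(0.0422) − log Q = -1.3747 − (3.4459) = -4.8206; log[Au⁺] = -4.8206 / 2 = -2.4103; [Au⁺] = 10^(-2.4103) ≈ 0.0039 M.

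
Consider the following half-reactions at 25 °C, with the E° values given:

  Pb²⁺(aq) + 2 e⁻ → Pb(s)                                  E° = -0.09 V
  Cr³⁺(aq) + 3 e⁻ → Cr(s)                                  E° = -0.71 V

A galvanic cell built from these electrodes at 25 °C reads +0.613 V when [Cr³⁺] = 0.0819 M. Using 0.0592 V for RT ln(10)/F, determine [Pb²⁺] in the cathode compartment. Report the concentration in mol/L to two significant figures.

0.11 M

Pb²⁺/Pb is the cathode, Cr³⁺/Cr the anode: E°cell = +0.62 V, n = 6.
Overall reaction: 3 Pb²⁺(aq) + 2 Cr(s) → 3 Pb(s) + 2 Cr³⁺(aq); Q = [Cr³⁺]^2/[Pb²⁺]^3.
From E = E° − (0.0592/n) log Q: log Q = (E° − E)·n/0.0592 = (+0.62 − (+0.613))·6/0.0592 = 0.7095.
So 3·log[Pb²⁺] = 2·log(0.0819) − log Q = -2.1734 − (0.7095) = -2.8829; log[Pb²⁺] = -2.8829 / 3 = -0.9610; [Pb²⁺] = 10^(-0.9610) ≈ 0.11 M.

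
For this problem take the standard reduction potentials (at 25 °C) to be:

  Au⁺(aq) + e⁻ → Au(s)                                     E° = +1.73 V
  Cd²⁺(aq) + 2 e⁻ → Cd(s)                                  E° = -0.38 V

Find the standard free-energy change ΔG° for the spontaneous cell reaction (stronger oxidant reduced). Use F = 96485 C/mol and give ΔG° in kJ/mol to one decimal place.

Au⁺/Au (E° = +1.73 V) is the cathode; Cd²⁺/Cd (E° = -0.38 V) is the anode, so E°cell = +2.11 V.
Balancing electrons gives n = 2 (lcm of 1 and 2).
ΔG° = −nFE° = −(2)(96485)(+2.11) = -407,167 J = -407.2 kJ/mol.

-407.2 kJ/mol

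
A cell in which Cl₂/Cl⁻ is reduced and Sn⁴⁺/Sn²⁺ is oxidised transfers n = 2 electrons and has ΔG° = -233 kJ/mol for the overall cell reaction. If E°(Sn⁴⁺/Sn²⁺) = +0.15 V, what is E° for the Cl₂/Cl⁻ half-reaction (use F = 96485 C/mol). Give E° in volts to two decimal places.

E°cell = −ΔG°/(nF) = −(-233×10³)/((2)(96485)) = +1.207 V.
Since Cl₂/Cl⁻ is the cathode and Sn⁴⁺/Sn²⁺ the anode, E°cell = E°(Cl₂/Cl⁻) − E°(Sn⁴⁺/Sn²⁺).
So E°(Cl₂/Cl⁻) = E°cell + E°(Sn⁴⁺/Sn²⁺) = +1.207 + (+0.15) = +1.36 V.

+1.36 V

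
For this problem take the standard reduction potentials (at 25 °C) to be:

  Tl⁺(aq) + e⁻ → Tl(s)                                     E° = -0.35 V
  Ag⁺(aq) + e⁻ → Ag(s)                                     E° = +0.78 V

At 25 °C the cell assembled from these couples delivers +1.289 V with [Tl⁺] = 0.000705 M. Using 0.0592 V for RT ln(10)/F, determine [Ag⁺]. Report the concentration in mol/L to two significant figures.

Ag⁺/Ag is the cathode, Tl⁺/Tl the anode: E°cell = +1.13 V, n = 1.
Overall reaction: Ag⁺(aq) + Tl(s) → Ag(s) + Tl⁺(aq); Q = [Tl⁺]^1/[Ag⁺]^1.
From E = E° − (0.0592/n) log Q: log Q = (E° − E)·n/0.0592 = (+1.13 − (+1.289))·1/0.0592 = -2.6858.
So 1·log[Ag⁺] = 1·log(0.000705) − log Q = -3.1518 − (-2.6858) = -0.4660; [Ag⁺] = 10^(-0.4660) ≈ 0.34 M.

0.34 M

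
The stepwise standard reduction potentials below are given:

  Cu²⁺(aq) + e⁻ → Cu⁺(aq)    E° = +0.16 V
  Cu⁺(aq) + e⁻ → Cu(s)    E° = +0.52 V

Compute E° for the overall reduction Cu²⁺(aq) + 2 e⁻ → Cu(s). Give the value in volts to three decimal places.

Since ΔG° = −nFE° is additive over sequential reductions, n₃E°₃ = n₁E°₁ + n₂E°₂.
E°₃ = (1×+0.16 + 1×+0.52) / 2 = (+0.680) / 2 = +0.340 V.

+0.340 V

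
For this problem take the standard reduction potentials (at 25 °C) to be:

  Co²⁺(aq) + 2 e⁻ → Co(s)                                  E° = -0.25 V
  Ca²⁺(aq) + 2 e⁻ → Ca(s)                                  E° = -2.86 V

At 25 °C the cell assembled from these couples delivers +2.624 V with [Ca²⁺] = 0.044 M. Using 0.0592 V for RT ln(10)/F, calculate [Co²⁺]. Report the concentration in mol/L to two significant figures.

Co²⁺/Co is the cathode, Ca²⁺/Ca the anode: E°cell = +2.61 V, n = 2.
Overall reaction: Co²⁺(aq) + Ca(s) → Co(s) + Ca²⁺(aq); Q = [Ca²⁺]^1/[Co²⁺]^1.
From E = E° − (0.0592/n) log Q: log Q = (E° − E)·n/0.0592 = (+2.61 − (+2.624))·2/0.0592 = -0.4730.
So 1·log[Co²⁺] = 1·log(0.044) − log Q = -1.3565 − (-0.4730) = -0.8835; [Co²⁺] = 10^(-0.8835) ≈ 0.13 M.

0.13 M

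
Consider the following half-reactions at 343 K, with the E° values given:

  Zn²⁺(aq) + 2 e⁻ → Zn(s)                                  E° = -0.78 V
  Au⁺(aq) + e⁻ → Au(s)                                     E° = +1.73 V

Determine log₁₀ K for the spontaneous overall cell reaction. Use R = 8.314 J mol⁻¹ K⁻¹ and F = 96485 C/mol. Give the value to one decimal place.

Cathode: Au⁺/Au; anode: Zn²⁺/Zn. E°cell = (+1.73) − (-0.78) = +2.51 V, with n = 2.
ΔG° = −nFE° = −RT ln K, so ln K = nFE°/(RT) = (2)(96485)(+2.51) / ((8.314)(343)) = 169.848.
log₁₀ K = 169.848 / ln 10 = 73.8.

73.8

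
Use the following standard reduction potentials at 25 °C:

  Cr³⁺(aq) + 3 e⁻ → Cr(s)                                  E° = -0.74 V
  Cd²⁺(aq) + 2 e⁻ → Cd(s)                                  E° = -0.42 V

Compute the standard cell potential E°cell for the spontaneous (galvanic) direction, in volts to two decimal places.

+0.32 V

The Cd²⁺/Cd couple has the higher reduction potential, so it is the cathode; Cr³⁺/Cr is oxidised at the anode.
E°cell = E°(cathode) − E°(anode) = (-0.42) − (-0.74) = +0.32 V.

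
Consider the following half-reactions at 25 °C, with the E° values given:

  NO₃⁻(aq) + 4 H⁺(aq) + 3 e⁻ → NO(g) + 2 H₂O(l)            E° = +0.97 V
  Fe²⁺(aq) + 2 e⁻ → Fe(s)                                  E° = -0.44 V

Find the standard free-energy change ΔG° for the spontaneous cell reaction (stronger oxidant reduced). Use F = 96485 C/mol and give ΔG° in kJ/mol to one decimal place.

NO₃⁻/NO (E° = +0.97 V) is the cathode; Fe²⁺/Fe (E° = -0.44 V) is the anode, so E°cell = +1.41 V.
Balancing electrons gives n = 6 (lcm of 3 and 2).
ΔG° = −nFE° = −(6)(96485)(+1.41) = -816,263 J = -816.3 kJ/mol.

-816.3 kJ/mol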